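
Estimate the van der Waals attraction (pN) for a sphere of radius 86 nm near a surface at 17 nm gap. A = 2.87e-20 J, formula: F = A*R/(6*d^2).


Convert to SI: R = 86 nm = 8.6e-08 m, d = 17 nm = 1.7e-08 m
F = A * R / (6 * d^2)
F = 2.87e-20 * 8.6e-08 / (6 * (1.7e-08)^2)
F = 1.42341e-12 N = 1.423 pN

1.423


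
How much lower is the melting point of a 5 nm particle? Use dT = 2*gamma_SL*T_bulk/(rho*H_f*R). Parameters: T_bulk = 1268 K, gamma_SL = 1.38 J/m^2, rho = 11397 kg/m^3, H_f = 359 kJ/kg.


Radius R = 5/2 = 2.5 nm = 2.5e-09 m
Convert H_f = 359 kJ/kg = 359000 J/kg
dT = 2 * gamma_SL * T_bulk / (rho * H_f * R)
dT = 2 * 1.38 * 1268 / (11397 * 359000 * 2.5e-09)
dT = 342.1 K

342.1


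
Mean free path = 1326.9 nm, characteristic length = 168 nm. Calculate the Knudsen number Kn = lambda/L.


Knudsen number Kn = lambda / L
Kn = 1326.9 / 168
Kn = 7.8982

7.8982


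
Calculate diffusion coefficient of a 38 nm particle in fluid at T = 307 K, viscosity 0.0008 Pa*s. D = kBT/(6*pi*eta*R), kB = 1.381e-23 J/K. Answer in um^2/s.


Radius R = 38/2 = 19 nm = 1.9e-08 m
D = kB*T / (6*pi*eta*R)
D = 1.381e-23 * 307 / (6 * pi * 0.0008 * 1.9e-08)
D = 1.47975e-11 m^2/s = 14.797 um^2/s

14.797


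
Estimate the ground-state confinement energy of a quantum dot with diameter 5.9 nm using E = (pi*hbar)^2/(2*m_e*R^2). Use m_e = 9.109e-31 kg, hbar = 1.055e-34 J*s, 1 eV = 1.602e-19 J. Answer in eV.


Radius R = 5.9/2 = 2.95 nm = 2.95e-09 m
E = (pi * 1.055e-34)^2 / (2 * 9.109e-31 * (2.95e-09)^2)
E(J) = 6.92883e-21
E = E(J) / 1.602e-19 = 0.0433 eV

0.0433


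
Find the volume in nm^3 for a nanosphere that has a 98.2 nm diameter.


Radius r = 98.2/2 = 49.1 nm
Volume V = (4/3) * pi * r^3
V = (4/3) * pi * (49.1)^3
V = 495830.33 nm^3

495830.33


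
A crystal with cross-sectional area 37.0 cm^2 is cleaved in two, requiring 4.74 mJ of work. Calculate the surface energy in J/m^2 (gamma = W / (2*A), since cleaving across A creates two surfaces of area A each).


Convert: A = 37.0 cm^2 = 0.0037 m^2, W = 4.74 mJ = 0.00474 J
Cleaving exposes two faces of area A, so total new surface = 2*A and gamma = W / (2*A)
gamma = 0.00474 / (2 * 0.0037)
gamma = 0.641 J/m^2

0.641


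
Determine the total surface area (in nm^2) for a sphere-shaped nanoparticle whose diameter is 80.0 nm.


Radius r = 80.0/2 = 40 nm
Surface area SA = 4 * pi * r^2
SA = 4 * pi * (40)^2
SA = 20106.19 nm^2

20106.19


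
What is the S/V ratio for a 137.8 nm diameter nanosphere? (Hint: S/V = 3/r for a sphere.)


Radius r = 137.8/2 = 68.9 nm
S/V = 3 / r = 3 / 68.9
S/V = 0.0435 nm^-1

0.0435


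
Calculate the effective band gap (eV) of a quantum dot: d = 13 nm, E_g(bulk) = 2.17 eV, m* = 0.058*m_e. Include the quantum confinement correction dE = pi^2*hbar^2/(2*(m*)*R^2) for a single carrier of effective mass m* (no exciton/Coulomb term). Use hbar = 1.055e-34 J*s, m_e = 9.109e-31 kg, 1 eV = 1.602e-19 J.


Radius R = 13/2 nm = 6.5e-09 m
Confinement energy dE = pi^2 * hbar^2 / (2 * m_eff * m_e * R^2)
dE = pi^2 * (1.055e-34)^2 / (2 * 0.058 * 9.109e-31 * (6.5e-09)^2) J, divided by 1.602e-19 J/eV
dE = 0.1536 eV
Total band gap = E_g(bulk) + dE = 2.17 + 0.1536 = 2.3236 eV

2.3236


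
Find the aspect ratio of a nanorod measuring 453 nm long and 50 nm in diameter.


Aspect ratio AR = length / diameter
AR = 453 / 50
AR = 9.06

9.06


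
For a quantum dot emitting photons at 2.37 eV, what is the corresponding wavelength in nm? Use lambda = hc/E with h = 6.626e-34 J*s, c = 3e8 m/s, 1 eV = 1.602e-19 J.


Convert energy: E = 2.37 eV = 2.37 * 1.602e-19 = 3.79674e-19 J
lambda = h*c / E = 6.626e-34 * 3e8 / 3.79674e-19
lambda = 5.23554e-07 m = 523.6 nm

523.6


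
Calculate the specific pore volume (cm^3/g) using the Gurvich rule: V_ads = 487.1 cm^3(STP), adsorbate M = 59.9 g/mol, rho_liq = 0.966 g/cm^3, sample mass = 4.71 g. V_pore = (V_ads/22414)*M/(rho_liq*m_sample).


Moles adsorbed n = V_ads / 22414 = 487.1 / 22414 = 2.173195e-02 mol
Liquid volume V_liq = n * M / rho_liq = 2.173195e-02 * 59.9 / 0.966 = 1.34756 cm^3
Specific pore volume V_pore = V_liq / m_sample = 1.34756 / 4.71
V_pore = 0.2861 cm^3/g

0.2861


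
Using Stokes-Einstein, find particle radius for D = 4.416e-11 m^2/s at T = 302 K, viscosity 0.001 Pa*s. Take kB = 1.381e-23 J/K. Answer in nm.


Stokes-Einstein: R = kB*T / (6*pi*eta*D)
R = 1.381e-23 * 302 / (6 * pi * 0.001 * 4.416e-11)
R = 5.01038e-09 m = 5.01 nm

5.01


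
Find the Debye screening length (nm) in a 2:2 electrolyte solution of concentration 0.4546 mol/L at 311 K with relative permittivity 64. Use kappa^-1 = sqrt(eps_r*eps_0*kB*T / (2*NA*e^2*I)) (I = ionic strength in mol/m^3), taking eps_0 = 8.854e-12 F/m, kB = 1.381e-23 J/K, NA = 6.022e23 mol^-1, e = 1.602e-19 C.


Ionic strength I = 0.4546 * 2^2 * 1000 = 1818.4 mol/m^3
kappa^-1 = sqrt(64 * 8.854e-12 * 1.381e-23 * 311 / (2 * 6.022e23 * (1.602e-19)^2 * 1818.4))
kappa^-1 = 0.208 nm

0.208


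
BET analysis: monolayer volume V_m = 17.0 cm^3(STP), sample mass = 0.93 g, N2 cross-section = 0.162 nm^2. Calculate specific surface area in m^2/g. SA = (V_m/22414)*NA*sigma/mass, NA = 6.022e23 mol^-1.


Number of moles in monolayer = V_m / 22414 = 17.0 / 22414 = 0.00075845
Number of molecules = moles * NA = 0.00075845 * 6.022e23
SA = molecules * sigma / mass
SA = (17.0 / 22414) * 6.022e23 * 0.162e-18 / 0.93
SA = 79.6 m^2/g

79.6


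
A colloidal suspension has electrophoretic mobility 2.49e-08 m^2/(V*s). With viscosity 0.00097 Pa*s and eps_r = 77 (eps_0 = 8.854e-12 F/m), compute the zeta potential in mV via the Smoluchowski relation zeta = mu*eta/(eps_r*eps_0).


Smoluchowski equation: zeta = mu * eta / (eps_r * eps_0)
zeta = 2.49e-08 * 0.00097 / (77 * 8.854e-12)
zeta = 0.035428 V = 35.43 mV

35.43


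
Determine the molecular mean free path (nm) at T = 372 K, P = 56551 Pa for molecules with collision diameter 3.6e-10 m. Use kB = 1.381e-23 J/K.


Mean free path: lambda = kB*T / (sqrt(2) * pi * d^2 * P)
lambda = 1.381e-23 * 372 / (sqrt(2) * pi * (3.6e-10)^2 * 56551)
lambda = 1.57771e-07 m
lambda = 157.77 nm

157.77


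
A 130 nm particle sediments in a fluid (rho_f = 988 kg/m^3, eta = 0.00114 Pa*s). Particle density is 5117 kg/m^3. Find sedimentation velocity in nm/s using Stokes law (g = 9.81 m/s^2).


Radius R = 130/2 nm = 6.5e-08 m
Density difference = 5117 - 988 = 4129 kg/m^3
v = 2 * R^2 * (rho_p - rho_f) * g / (9 * eta)
v = 2 * (6.5e-08)^2 * 4129 * 9.81 / (9 * 0.00114)
v = 3.33598e-08 m/s = 33.3598 nm/s

33.3598


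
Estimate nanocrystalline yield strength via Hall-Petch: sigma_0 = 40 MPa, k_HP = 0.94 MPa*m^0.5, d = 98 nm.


d = 98 nm = 9.8e-08 m
sqrt(d) = 0.0003130495
Hall-Petch contribution = k / sqrt(d) = 0.94 / 0.0003130495 = 3002.7 MPa
sigma = sigma_0 + k/sqrt(d) = 40 + 3002.7 = 3042.7 MPa

3042.7


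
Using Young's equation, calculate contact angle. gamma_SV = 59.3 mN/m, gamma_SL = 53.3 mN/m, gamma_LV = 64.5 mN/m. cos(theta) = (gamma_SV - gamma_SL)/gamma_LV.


cos(theta) = (gamma_SV - gamma_SL) / gamma_LV
cos(theta) = (59.3 - 53.3) / 64.5
cos(theta) = 0.093023
theta = arccos(0.093023) = 84.66 degrees

84.66


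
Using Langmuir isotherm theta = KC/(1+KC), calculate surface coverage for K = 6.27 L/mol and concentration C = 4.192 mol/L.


Langmuir isotherm: theta = K*C / (1 + K*C)
K*C = 6.27 * 4.192 = 26.28384
theta = 26.28384 / (1 + 26.28384) = 26.28384 / 27.28384
theta = 0.9633

0.9633


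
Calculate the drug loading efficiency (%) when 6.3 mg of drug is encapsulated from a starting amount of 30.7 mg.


Drug loading efficiency = (drug loaded / drug initial) * 100
DLE = 6.3 / 30.7 * 100
DLE = 0.2052 * 100
DLE = 20.52%

20.52


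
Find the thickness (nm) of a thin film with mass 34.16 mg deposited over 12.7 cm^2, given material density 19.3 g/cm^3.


Convert: m = 34.16 mg = 3.4160e-05 kg, A = 12.7 cm^2 = 1.2700e-03 m^2, rho = 19.3 g/cm^3 = 19300 kg/m^3
t = m / (A * rho)
t = 3.4160e-05 / (1.2700e-03 * 19300)
t = 1.3937e-06 m = 1393.7 nm

1393.7


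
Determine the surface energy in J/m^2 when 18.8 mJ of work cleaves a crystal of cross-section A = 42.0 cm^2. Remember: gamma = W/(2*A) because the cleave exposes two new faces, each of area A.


Convert: A = 42.0 cm^2 = 0.0042 m^2, W = 18.8 mJ = 0.0188 J
Cleaving exposes two faces of area A, so total new surface = 2*A and gamma = W / (2*A)
gamma = 0.0188 / (2 * 0.0042)
gamma = 2.238 J/m^2

2.238


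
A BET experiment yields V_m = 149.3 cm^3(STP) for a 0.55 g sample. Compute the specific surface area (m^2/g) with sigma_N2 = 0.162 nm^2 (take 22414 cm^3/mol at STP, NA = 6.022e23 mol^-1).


Number of moles in monolayer = V_m / 22414 = 149.3 / 22414 = 0.00666102
Number of molecules = moles * NA = 0.00666102 * 6.022e23
SA = molecules * sigma / mass
SA = (149.3 / 22414) * 6.022e23 * 0.162e-18 / 0.55
SA = 1181.5 m^2/g

1181.5


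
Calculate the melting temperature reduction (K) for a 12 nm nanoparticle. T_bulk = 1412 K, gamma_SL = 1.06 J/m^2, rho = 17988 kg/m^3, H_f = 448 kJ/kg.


Radius R = 12/2 = 6 nm = 6e-09 m
Convert H_f = 448 kJ/kg = 448000 J/kg
dT = 2 * gamma_SL * T_bulk / (rho * H_f * R)
dT = 2 * 1.06 * 1412 / (17988 * 448000 * 6e-09)
dT = 61.9 K

61.9


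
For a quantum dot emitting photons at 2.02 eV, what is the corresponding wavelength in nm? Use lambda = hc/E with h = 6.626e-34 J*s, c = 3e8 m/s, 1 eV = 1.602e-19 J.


Convert energy: E = 2.02 eV = 2.02 * 1.602e-19 = 3.23604e-19 J
lambda = h*c / E = 6.626e-34 * 3e8 / 3.23604e-19
lambda = 6.14269e-07 m = 614.3 nm

614.3


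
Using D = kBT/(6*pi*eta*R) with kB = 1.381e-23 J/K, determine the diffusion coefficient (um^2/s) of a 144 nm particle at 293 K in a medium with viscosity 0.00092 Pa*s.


Radius R = 144/2 = 72 nm = 7.2e-08 m
D = kB*T / (6*pi*eta*R)
D = 1.381e-23 * 293 / (6 * pi * 0.00092 * 7.2e-08)
D = 3.24071e-12 m^2/s = 3.241 um^2/s

3.241


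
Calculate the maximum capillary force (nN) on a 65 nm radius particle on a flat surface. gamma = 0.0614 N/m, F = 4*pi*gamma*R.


Convert radius: R = 65 nm = 6.5e-08 m
F = 4 * pi * gamma * R
F = 4 * pi * 0.0614 * 6.5e-08
F = 5.01524e-08 N = 50.1524 nN

50.1524


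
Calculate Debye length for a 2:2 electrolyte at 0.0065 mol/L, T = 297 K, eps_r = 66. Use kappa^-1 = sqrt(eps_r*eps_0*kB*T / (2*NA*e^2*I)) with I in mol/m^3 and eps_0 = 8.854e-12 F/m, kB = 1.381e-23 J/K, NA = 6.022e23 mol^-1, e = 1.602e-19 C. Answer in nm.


Ionic strength I = 0.0065 * 2^2 * 1000 = 26 mol/m^3
kappa^-1 = sqrt(66 * 8.854e-12 * 1.381e-23 * 297 / (2 * 6.022e23 * (1.602e-19)^2 * 26))
kappa^-1 = 1.727 nm

1.727


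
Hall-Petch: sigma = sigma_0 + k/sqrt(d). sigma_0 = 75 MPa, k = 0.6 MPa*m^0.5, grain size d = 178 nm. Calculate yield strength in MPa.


d = 178 nm = 1.78e-07 m
sqrt(d) = 0.0004219005
Hall-Petch contribution = k / sqrt(d) = 0.6 / 0.0004219005 = 1422.1 MPa
sigma = sigma_0 + k/sqrt(d) = 75 + 1422.1 = 1497.1 MPa

1497.1


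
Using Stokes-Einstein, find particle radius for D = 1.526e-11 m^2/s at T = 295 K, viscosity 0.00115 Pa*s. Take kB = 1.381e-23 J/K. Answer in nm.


Stokes-Einstein: R = kB*T / (6*pi*eta*D)
R = 1.381e-23 * 295 / (6 * pi * 0.00115 * 1.526e-11)
R = 1.23158e-08 m = 12.32 nm

12.32


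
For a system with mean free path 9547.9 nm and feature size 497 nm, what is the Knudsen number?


Knudsen number Kn = lambda / L
Kn = 9547.9 / 497
Kn = 19.2111

19.2111


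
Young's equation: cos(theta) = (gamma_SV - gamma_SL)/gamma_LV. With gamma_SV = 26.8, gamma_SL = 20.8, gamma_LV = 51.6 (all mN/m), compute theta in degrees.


cos(theta) = (gamma_SV - gamma_SL) / gamma_LV
cos(theta) = (26.8 - 20.8) / 51.6
cos(theta) = 0.116279
theta = arccos(0.116279) = 83.32 degrees

83.32


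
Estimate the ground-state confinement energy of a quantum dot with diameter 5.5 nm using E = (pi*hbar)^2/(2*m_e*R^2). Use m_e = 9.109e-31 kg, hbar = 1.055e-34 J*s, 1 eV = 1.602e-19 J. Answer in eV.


Radius R = 5.5/2 = 2.75 nm = 2.75e-09 m
E = (pi * 1.055e-34)^2 / (2 * 9.109e-31 * (2.75e-09)^2)
E(J) = 7.97331e-21
E = E(J) / 1.602e-19 = 0.0498 eV

0.0498


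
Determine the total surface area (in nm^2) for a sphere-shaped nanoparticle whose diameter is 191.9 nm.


Radius r = 191.9/2 = 95.95 nm
Surface area SA = 4 * pi * r^2
SA = 4 * pi * (95.95)^2
SA = 115691.07 nm^2

115691.07


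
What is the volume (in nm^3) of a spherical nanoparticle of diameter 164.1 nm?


Radius r = 164.1/2 = 82.05 nm
Volume V = (4/3) * pi * r^3
V = (4/3) * pi * (82.05)^3
V = 2313792.27 nm^3

2313792.27


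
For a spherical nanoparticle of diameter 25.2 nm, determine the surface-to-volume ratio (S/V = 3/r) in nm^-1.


Radius r = 25.2/2 = 12.6 nm
S/V = 3 / r = 3 / 12.6
S/V = 0.2381 nm^-1

0.2381


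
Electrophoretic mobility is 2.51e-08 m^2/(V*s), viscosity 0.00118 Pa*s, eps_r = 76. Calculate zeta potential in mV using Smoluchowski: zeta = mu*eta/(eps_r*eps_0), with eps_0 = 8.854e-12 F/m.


Smoluchowski equation: zeta = mu * eta / (eps_r * eps_0)
zeta = 2.51e-08 * 0.00118 / (76 * 8.854e-12)
zeta = 0.044015 V = 44.02 mV

44.02


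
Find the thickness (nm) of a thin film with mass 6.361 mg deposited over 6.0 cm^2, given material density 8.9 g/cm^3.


Convert: m = 6.361 mg = 6.3610e-06 kg, A = 6.0 cm^2 = 6.0000e-04 m^2, rho = 8.9 g/cm^3 = 8900 kg/m^3
t = m / (A * rho)
t = 6.3610e-06 / (6.0000e-04 * 8900)
t = 1.1912e-06 m = 1191.2 nm

1191.2


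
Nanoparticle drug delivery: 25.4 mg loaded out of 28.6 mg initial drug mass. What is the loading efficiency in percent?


Drug loading efficiency = (drug loaded / drug initial) * 100
DLE = 25.4 / 28.6 * 100
DLE = 0.8881 * 100
DLE = 88.81%

88.81


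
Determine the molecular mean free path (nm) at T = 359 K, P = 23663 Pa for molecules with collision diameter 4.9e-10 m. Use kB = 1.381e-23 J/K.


Mean free path: lambda = kB*T / (sqrt(2) * pi * d^2 * P)
lambda = 1.381e-23 * 359 / (sqrt(2) * pi * (4.9e-10)^2 * 23663)
lambda = 1.96409e-07 m
lambda = 196.41 nm

196.41


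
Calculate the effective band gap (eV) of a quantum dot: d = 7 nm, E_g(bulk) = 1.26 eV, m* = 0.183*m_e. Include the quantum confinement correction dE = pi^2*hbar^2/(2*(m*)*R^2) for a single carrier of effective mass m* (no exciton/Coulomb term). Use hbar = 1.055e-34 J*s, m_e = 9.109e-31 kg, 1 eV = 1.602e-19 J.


Radius R = 7/2 nm = 3.5e-09 m
Confinement energy dE = pi^2 * hbar^2 / (2 * m_eff * m_e * R^2)
dE = pi^2 * (1.055e-34)^2 / (2 * 0.183 * 9.109e-31 * (3.5e-09)^2) J, divided by 1.602e-19 J/eV
dE = 0.1679 eV
Total band gap = E_g(bulk) + dE = 1.26 + 0.1679 = 1.4279 eV

1.4279


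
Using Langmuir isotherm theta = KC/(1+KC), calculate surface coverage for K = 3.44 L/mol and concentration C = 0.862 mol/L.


Langmuir isotherm: theta = K*C / (1 + K*C)
K*C = 3.44 * 0.862 = 2.96528
theta = 2.96528 / (1 + 2.96528) = 2.96528 / 3.96528
theta = 0.7478

0.7478


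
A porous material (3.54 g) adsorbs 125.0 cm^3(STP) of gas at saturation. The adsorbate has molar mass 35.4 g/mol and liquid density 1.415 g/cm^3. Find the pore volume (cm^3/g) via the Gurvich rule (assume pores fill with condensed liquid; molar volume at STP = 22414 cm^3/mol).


Moles adsorbed n = V_ads / 22414 = 125.0 / 22414 = 5.576872e-03 mol
Liquid volume V_liq = n * M / rho_liq = 5.576872e-03 * 35.4 / 1.415 = 0.13952 cm^3
Specific pore volume V_pore = V_liq / m_sample = 0.13952 / 3.54
V_pore = 0.0394 cm^3/g

0.0394


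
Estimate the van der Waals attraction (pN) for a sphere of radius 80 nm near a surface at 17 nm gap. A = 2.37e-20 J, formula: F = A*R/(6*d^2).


Convert to SI: R = 80 nm = 8e-08 m, d = 17 nm = 1.7e-08 m
F = A * R / (6 * d^2)
F = 2.37e-20 * 8e-08 / (6 * (1.7e-08)^2)
F = 1.09343e-12 N = 1.093 pN

1.093


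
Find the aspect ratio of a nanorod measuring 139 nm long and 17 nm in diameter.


Aspect ratio AR = length / diameter
AR = 139 / 17
AR = 8.18

8.18


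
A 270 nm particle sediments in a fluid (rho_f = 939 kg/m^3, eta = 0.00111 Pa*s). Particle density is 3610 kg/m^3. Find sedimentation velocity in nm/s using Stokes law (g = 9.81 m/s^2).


Radius R = 270/2 nm = 1.35e-07 m
Density difference = 3610 - 939 = 2671 kg/m^3
v = 2 * R^2 * (rho_p - rho_f) * g / (9 * eta)
v = 2 * (1.35e-07)^2 * 2671 * 9.81 / (9 * 0.00111)
v = 9.56038e-08 m/s = 95.6038 nm/s

95.6038


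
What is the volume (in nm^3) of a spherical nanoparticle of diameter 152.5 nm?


Radius r = 152.5/2 = 76.25 nm
Volume V = (4/3) * pi * r^3
V = (4/3) * pi * (76.25)^3
V = 1856983.96 nm^3

1856983.96


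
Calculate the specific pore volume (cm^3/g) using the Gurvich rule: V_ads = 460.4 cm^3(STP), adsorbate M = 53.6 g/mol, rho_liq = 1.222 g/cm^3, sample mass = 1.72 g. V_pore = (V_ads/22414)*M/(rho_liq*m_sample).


Moles adsorbed n = V_ads / 22414 = 460.4 / 22414 = 2.054073e-02 mol
Liquid volume V_liq = n * M / rho_liq = 2.054073e-02 * 53.6 / 1.222 = 0.90097 cm^3
Specific pore volume V_pore = V_liq / m_sample = 0.90097 / 1.72
V_pore = 0.5238 cm^3/g

0.5238


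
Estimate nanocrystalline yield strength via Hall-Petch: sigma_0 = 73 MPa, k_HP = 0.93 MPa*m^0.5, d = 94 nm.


d = 94 nm = 9.4e-08 m
sqrt(d) = 0.0003065942
Hall-Petch contribution = k / sqrt(d) = 0.93 / 0.0003065942 = 3033.3 MPa
sigma = sigma_0 + k/sqrt(d) = 73 + 3033.3 = 3106.3 MPa

3106.3


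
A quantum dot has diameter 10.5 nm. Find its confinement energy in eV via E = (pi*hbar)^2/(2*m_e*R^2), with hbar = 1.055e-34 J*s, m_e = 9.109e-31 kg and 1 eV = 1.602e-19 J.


Radius R = 10.5/2 = 5.25 nm = 5.25e-09 m
E = (pi * 1.055e-34)^2 / (2 * 9.109e-31 * (5.25e-09)^2)
E(J) = 2.18769e-21
E = E(J) / 1.602e-19 = 0.0137 eV

0.0137


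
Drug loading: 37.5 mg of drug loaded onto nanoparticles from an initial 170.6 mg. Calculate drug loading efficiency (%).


Drug loading efficiency = (drug loaded / drug initial) * 100
DLE = 37.5 / 170.6 * 100
DLE = 0.2198 * 100
DLE = 21.98%

21.98


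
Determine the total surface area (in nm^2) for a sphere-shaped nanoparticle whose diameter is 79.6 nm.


Radius r = 79.6/2 = 39.8 nm
Surface area SA = 4 * pi * r^2
SA = 4 * pi * (39.8)^2
SA = 19905.63 nm^2

19905.63


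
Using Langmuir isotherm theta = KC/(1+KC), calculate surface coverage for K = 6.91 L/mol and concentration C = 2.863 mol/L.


Langmuir isotherm: theta = K*C / (1 + K*C)
K*C = 6.91 * 2.863 = 19.78333
theta = 19.78333 / (1 + 19.78333) = 19.78333 / 20.78333
theta = 0.9519

0.9519


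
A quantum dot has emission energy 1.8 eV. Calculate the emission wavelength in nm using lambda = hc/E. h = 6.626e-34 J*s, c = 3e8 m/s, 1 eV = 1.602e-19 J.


Convert energy: E = 1.8 eV = 1.8 * 1.602e-19 = 2.8836e-19 J
lambda = h*c / E = 6.626e-34 * 3e8 / 2.8836e-19
lambda = 6.89347e-07 m = 689.3 nm

689.3


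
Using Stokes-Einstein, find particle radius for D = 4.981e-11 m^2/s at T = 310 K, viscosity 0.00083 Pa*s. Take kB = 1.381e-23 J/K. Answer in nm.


Stokes-Einstein: R = kB*T / (6*pi*eta*D)
R = 1.381e-23 * 310 / (6 * pi * 0.00083 * 4.981e-11)
R = 5.49363e-09 m = 5.49 nm

5.49


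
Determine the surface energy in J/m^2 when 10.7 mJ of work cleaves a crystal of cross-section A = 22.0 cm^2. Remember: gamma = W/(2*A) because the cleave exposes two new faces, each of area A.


Convert: A = 22.0 cm^2 = 0.0022 m^2, W = 10.7 mJ = 0.0107 J
Cleaving exposes two faces of area A, so total new surface = 2*A and gamma = W / (2*A)
gamma = 0.0107 / (2 * 0.0022)
gamma = 2.432 J/m^2

2.432


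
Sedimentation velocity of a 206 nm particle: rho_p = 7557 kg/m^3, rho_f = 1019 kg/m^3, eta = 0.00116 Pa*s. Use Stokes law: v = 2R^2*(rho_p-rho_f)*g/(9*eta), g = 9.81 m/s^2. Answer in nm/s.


Radius R = 206/2 nm = 1.03e-07 m
Density difference = 7557 - 1019 = 6538 kg/m^3
v = 2 * R^2 * (rho_p - rho_f) * g / (9 * eta)
v = 2 * (1.03e-07)^2 * 6538 * 9.81 / (9 * 0.00116)
v = 1.30352e-07 m/s = 130.3521 nm/s

130.3521


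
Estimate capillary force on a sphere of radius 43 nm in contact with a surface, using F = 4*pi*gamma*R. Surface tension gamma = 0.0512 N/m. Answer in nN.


Convert radius: R = 43 nm = 4.3e-08 m
F = 4 * pi * gamma * R
F = 4 * pi * 0.0512 * 4.3e-08
F = 2.76661e-08 N = 27.6661 nN

27.6661


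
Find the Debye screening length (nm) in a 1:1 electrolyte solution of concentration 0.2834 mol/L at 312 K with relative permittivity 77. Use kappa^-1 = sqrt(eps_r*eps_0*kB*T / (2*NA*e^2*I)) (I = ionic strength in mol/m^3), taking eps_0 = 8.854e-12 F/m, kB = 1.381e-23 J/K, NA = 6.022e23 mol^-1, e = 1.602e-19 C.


Ionic strength I = 0.2834 * 1^2 * 1000 = 283.4 mol/m^3
kappa^-1 = sqrt(77 * 8.854e-12 * 1.381e-23 * 312 / (2 * 6.022e23 * (1.602e-19)^2 * 283.4))
kappa^-1 = 0.579 nm

0.579


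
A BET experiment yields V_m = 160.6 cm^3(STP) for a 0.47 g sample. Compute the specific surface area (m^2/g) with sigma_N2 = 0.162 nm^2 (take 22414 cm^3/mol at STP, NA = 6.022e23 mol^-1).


Number of moles in monolayer = V_m / 22414 = 160.6 / 22414 = 0.00716516
Number of molecules = moles * NA = 0.00716516 * 6.022e23
SA = molecules * sigma / mass
SA = (160.6 / 22414) * 6.022e23 * 0.162e-18 / 0.47
SA = 1487.3 m^2/g

1487.3


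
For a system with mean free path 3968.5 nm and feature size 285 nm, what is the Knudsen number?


Knudsen number Kn = lambda / L
Kn = 3968.5 / 285
Kn = 13.9246

13.9246


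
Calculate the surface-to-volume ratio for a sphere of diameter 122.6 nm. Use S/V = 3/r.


Radius r = 122.6/2 = 61.3 nm
S/V = 3 / r = 3 / 61.3
S/V = 0.0489 nm^-1

0.0489


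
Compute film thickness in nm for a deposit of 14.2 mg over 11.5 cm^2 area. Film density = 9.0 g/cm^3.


Convert: m = 14.2 mg = 1.4200e-05 kg, A = 11.5 cm^2 = 1.1500e-03 m^2, rho = 9.0 g/cm^3 = 9000 kg/m^3
t = m / (A * rho)
t = 1.4200e-05 / (1.1500e-03 * 9000)
t = 1.3720e-06 m = 1372.0 nm

1372.0


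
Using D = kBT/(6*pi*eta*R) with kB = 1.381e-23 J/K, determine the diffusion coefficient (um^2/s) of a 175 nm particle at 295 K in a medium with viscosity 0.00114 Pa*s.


Radius R = 175/2 = 87.5 nm = 8.75e-08 m
D = kB*T / (6*pi*eta*R)
D = 1.381e-23 * 295 / (6 * pi * 0.00114 * 8.75e-08)
D = 2.16671e-12 m^2/s = 2.167 um^2/s

2.167


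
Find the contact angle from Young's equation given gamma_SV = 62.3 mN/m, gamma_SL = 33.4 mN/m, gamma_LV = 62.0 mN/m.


cos(theta) = (gamma_SV - gamma_SL) / gamma_LV
cos(theta) = (62.3 - 33.4) / 62.0
cos(theta) = 0.466129
theta = arccos(0.466129) = 62.22 degrees

62.22


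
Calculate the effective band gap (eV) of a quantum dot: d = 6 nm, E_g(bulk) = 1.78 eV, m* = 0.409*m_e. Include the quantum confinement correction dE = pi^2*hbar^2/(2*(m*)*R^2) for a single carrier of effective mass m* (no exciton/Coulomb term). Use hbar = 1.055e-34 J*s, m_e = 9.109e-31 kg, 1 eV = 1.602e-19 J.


Radius R = 6/2 nm = 3e-09 m
Confinement energy dE = pi^2 * hbar^2 / (2 * m_eff * m_e * R^2)
dE = pi^2 * (1.055e-34)^2 / (2 * 0.409 * 9.109e-31 * (3e-09)^2) J, divided by 1.602e-19 J/eV
dE = 0.1023 eV
Total band gap = E_g(bulk) + dE = 1.78 + 0.1023 = 1.8823 eV

1.8823


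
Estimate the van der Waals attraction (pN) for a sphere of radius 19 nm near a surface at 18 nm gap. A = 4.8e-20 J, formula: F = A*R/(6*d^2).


Convert to SI: R = 19 nm = 1.9e-08 m, d = 18 nm = 1.8e-08 m
F = A * R / (6 * d^2)
F = 4.8e-20 * 1.9e-08 / (6 * (1.8e-08)^2)
F = 4.69136e-13 N = 0.469 pN

0.469


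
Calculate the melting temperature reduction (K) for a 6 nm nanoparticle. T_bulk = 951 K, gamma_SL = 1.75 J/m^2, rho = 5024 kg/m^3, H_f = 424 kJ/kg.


Radius R = 6/2 = 3 nm = 3e-09 m
Convert H_f = 424 kJ/kg = 424000 J/kg
dT = 2 * gamma_SL * T_bulk / (rho * H_f * R)
dT = 2 * 1.75 * 951 / (5024 * 424000 * 3e-09)
dT = 520.8 K

520.8


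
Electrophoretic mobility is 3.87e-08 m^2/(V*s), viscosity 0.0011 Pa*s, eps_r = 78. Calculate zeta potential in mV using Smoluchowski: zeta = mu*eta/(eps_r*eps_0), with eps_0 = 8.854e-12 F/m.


Smoluchowski equation: zeta = mu * eta / (eps_r * eps_0)
zeta = 3.87e-08 * 0.0011 / (78 * 8.854e-12)
zeta = 0.061641 V = 61.64 mV

61.64


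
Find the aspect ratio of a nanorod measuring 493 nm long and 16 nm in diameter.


Aspect ratio AR = length / diameter
AR = 493 / 16
AR = 30.81

30.81


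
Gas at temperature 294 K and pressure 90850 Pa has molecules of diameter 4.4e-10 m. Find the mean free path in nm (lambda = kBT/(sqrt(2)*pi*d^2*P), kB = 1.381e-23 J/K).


Mean free path: lambda = kB*T / (sqrt(2) * pi * d^2 * P)
lambda = 1.381e-23 * 294 / (sqrt(2) * pi * (4.4e-10)^2 * 90850)
lambda = 5.19572e-08 m
lambda = 51.96 nm

51.96


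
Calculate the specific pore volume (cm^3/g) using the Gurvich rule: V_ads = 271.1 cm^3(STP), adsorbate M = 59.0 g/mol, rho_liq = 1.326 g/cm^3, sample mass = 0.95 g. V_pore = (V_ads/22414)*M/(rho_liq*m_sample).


Moles adsorbed n = V_ads / 22414 = 271.1 / 22414 = 1.209512e-02 mol
Liquid volume V_liq = n * M / rho_liq = 1.209512e-02 * 59.0 / 1.326 = 0.53817 cm^3
Specific pore volume V_pore = V_liq / m_sample = 0.53817 / 0.95
V_pore = 0.5665 cm^3/g

0.5665


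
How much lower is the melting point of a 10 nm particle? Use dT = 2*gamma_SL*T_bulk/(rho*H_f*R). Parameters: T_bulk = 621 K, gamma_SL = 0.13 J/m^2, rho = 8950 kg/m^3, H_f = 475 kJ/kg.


Radius R = 10/2 = 5 nm = 5e-09 m
Convert H_f = 475 kJ/kg = 475000 J/kg
dT = 2 * gamma_SL * T_bulk / (rho * H_f * R)
dT = 2 * 0.13 * 621 / (8950 * 475000 * 5e-09)
dT = 7.6 K

7.6


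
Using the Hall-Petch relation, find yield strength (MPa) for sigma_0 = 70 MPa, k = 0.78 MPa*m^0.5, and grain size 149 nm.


d = 149 nm = 1.49e-07 m
sqrt(d) = 0.0003860052
Hall-Petch contribution = k / sqrt(d) = 0.78 / 0.0003860052 = 2020.7 MPa
sigma = sigma_0 + k/sqrt(d) = 70 + 2020.7 = 2090.7 MPa

2090.7


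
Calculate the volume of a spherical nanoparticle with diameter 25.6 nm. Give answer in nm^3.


Radius r = 25.6/2 = 12.8 nm
Volume V = (4/3) * pi * r^3
V = (4/3) * pi * (12.8)^3
V = 8784.53 nm^3

8784.53


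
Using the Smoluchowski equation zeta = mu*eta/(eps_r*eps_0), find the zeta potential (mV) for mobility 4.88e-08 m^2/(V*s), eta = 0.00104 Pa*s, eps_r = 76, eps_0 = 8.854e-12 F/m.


Smoluchowski equation: zeta = mu * eta / (eps_r * eps_0)
zeta = 4.88e-08 * 0.00104 / (76 * 8.854e-12)
zeta = 0.075422 V = 75.42 mV

75.42


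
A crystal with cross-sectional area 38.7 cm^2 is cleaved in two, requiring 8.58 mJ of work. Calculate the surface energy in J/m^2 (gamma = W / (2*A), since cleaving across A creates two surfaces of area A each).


Convert: A = 38.7 cm^2 = 0.00387 m^2, W = 8.58 mJ = 0.00858 J
Cleaving exposes two faces of area A, so total new surface = 2*A and gamma = W / (2*A)
gamma = 0.00858 / (2 * 0.00387)
gamma = 1.109 J/m^2

1.109


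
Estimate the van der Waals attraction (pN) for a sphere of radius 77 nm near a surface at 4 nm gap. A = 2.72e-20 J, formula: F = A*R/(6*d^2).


Convert to SI: R = 77 nm = 7.7e-08 m, d = 4 nm = 4e-09 m
F = A * R / (6 * d^2)
F = 2.72e-20 * 7.7e-08 / (6 * (4e-09)^2)
F = 2.18167e-11 N = 21.817 pN

21.817


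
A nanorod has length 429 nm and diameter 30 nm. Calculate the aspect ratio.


Aspect ratio AR = length / diameter
AR = 429 / 30
AR = 14.3

14.3


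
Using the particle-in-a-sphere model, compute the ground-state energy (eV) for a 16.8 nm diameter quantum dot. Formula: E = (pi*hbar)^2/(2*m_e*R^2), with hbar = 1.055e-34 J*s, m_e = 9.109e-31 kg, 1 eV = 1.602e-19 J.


Radius R = 16.8/2 = 8.4 nm = 8.4e-09 m
E = (pi * 1.055e-34)^2 / (2 * 9.109e-31 * (8.4e-09)^2)
E(J) = 8.54566e-22
E = E(J) / 1.602e-19 = 0.0053 eV

0.0053


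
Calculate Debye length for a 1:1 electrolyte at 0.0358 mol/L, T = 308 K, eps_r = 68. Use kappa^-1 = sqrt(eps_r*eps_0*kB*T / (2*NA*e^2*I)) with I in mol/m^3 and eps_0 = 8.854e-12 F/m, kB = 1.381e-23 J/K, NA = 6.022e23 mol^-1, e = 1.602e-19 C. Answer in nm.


Ionic strength I = 0.0358 * 1^2 * 1000 = 35.8 mol/m^3
kappa^-1 = sqrt(68 * 8.854e-12 * 1.381e-23 * 308 / (2 * 6.022e23 * (1.602e-19)^2 * 35.8))
kappa^-1 = 1.521 nm

1.521


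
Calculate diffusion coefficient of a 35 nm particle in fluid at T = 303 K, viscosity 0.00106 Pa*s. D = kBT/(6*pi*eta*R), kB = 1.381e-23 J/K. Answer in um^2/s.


Radius R = 35/2 = 17.5 nm = 1.75e-08 m
D = kB*T / (6*pi*eta*R)
D = 1.381e-23 * 303 / (6 * pi * 0.00106 * 1.75e-08)
D = 1.19672e-11 m^2/s = 11.967 um^2/s

11.967


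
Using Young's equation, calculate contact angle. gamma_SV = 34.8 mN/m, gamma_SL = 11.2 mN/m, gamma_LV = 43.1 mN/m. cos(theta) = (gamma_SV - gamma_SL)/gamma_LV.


cos(theta) = (gamma_SV - gamma_SL) / gamma_LV
cos(theta) = (34.8 - 11.2) / 43.1
cos(theta) = 0.547564
theta = arccos(0.547564) = 56.8 degrees

56.8


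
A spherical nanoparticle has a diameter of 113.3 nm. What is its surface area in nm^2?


Radius r = 113.3/2 = 56.65 nm
Surface area SA = 4 * pi * r^2
SA = 4 * pi * (56.65)^2
SA = 40328.28 nm^2

40328.28


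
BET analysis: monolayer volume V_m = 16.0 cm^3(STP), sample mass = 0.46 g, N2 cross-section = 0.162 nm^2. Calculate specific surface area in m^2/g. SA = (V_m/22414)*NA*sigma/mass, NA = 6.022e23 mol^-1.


Number of moles in monolayer = V_m / 22414 = 16.0 / 22414 = 0.00071384
Number of molecules = moles * NA = 0.00071384 * 6.022e23
SA = molecules * sigma / mass
SA = (16.0 / 22414) * 6.022e23 * 0.162e-18 / 0.46
SA = 151.4 m^2/g

151.4


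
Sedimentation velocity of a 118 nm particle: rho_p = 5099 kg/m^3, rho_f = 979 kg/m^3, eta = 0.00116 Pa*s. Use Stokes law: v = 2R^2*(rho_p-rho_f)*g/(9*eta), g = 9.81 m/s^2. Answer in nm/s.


Radius R = 118/2 nm = 5.9e-08 m
Density difference = 5099 - 979 = 4120 kg/m^3
v = 2 * R^2 * (rho_p - rho_f) * g / (9 * eta)
v = 2 * (5.9e-08)^2 * 4120 * 9.81 / (9 * 0.00116)
v = 2.69525e-08 m/s = 26.9525 nm/s

26.9525


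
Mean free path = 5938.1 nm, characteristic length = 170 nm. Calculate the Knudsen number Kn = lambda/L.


Knudsen number Kn = lambda / L
Kn = 5938.1 / 170
Kn = 34.93

34.93


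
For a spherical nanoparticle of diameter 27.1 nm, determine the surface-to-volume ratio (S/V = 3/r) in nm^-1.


Radius r = 27.1/2 = 13.55 nm
S/V = 3 / r = 3 / 13.55
S/V = 0.2214 nm^-1

0.2214


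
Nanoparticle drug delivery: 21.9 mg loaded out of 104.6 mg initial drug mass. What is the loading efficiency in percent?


Drug loading efficiency = (drug loaded / drug initial) * 100
DLE = 21.9 / 104.6 * 100
DLE = 0.2094 * 100
DLE = 20.94%

20.94


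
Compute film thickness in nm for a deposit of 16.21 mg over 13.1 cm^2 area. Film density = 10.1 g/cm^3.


Convert: m = 16.21 mg = 1.6210e-05 kg, A = 13.1 cm^2 = 1.3100e-03 m^2, rho = 10.1 g/cm^3 = 10100 kg/m^3
t = m / (A * rho)
t = 1.6210e-05 / (1.3100e-03 * 10100)
t = 1.2252e-06 m = 1225.2 nm

1225.2


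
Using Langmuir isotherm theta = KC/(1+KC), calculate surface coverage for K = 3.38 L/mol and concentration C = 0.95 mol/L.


Langmuir isotherm: theta = K*C / (1 + K*C)
K*C = 3.38 * 0.95 = 3.211
theta = 3.211 / (1 + 3.211) = 3.211 / 4.211
theta = 0.7625

0.7625


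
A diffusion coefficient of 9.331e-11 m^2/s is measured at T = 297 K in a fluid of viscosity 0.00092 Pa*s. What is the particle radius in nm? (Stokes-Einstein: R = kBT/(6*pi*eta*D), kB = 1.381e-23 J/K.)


Stokes-Einstein: R = kB*T / (6*pi*eta*D)
R = 1.381e-23 * 297 / (6 * pi * 0.00092 * 9.331e-11)
R = 2.53474e-09 m = 2.53 nm

2.53


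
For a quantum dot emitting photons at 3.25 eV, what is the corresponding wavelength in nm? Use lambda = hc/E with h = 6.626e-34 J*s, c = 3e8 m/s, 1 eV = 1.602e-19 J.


Convert energy: E = 3.25 eV = 3.25 * 1.602e-19 = 5.2065e-19 J
lambda = h*c / E = 6.626e-34 * 3e8 / 5.2065e-19
lambda = 3.81792e-07 m = 381.8 nm

381.8


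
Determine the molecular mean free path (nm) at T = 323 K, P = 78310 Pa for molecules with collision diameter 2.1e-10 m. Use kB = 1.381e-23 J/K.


Mean free path: lambda = kB*T / (sqrt(2) * pi * d^2 * P)
lambda = 1.381e-23 * 323 / (sqrt(2) * pi * (2.1e-10)^2 * 78310)
lambda = 2.9072e-07 m
lambda = 290.72 nm

290.72


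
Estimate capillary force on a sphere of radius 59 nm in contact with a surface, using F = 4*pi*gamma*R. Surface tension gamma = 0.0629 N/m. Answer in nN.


Convert radius: R = 59 nm = 5.9e-08 m
F = 4 * pi * gamma * R
F = 4 * pi * 0.0629 * 5.9e-08
F = 4.66351e-08 N = 46.6351 nN

46.6351


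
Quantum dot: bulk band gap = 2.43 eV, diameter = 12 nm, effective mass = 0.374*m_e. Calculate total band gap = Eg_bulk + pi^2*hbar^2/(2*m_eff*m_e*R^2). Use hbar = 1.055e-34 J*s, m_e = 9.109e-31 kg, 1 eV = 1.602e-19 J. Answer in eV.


Radius R = 12/2 nm = 6e-09 m
Confinement energy dE = pi^2 * hbar^2 / (2 * m_eff * m_e * R^2)
dE = pi^2 * (1.055e-34)^2 / (2 * 0.374 * 9.109e-31 * (6e-09)^2) J, divided by 1.602e-19 J/eV
dE = 0.028 eV
Total band gap = E_g(bulk) + dE = 2.43 + 0.028 = 2.458 eV

2.458


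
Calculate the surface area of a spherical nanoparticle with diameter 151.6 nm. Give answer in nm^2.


Radius r = 151.6/2 = 75.8 nm
Surface area SA = 4 * pi * r^2
SA = 4 * pi * (75.8)^2
SA = 72201.84 nm^2

72201.84


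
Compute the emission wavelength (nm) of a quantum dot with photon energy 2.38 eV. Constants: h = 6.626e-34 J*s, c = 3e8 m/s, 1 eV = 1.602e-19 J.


Convert energy: E = 2.38 eV = 2.38 * 1.602e-19 = 3.81276e-19 J
lambda = h*c / E = 6.626e-34 * 3e8 / 3.81276e-19
lambda = 5.21355e-07 m = 521.4 nm

521.4


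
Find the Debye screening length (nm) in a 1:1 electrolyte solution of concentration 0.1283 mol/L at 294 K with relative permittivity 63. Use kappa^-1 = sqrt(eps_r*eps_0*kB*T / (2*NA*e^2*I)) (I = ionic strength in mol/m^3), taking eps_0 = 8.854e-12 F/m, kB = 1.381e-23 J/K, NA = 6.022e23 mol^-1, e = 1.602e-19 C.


Ionic strength I = 0.1283 * 1^2 * 1000 = 128.3 mol/m^3
kappa^-1 = sqrt(63 * 8.854e-12 * 1.381e-23 * 294 / (2 * 6.022e23 * (1.602e-19)^2 * 128.3))
kappa^-1 = 0.756 nm

0.756


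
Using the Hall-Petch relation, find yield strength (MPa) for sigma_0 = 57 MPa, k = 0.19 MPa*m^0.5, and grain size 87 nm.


d = 87 nm = 8.7e-08 m
sqrt(d) = 0.0002949576
Hall-Petch contribution = k / sqrt(d) = 0.19 / 0.0002949576 = 644.2 MPa
sigma = sigma_0 + k/sqrt(d) = 57 + 644.2 = 701.2 MPa

701.2


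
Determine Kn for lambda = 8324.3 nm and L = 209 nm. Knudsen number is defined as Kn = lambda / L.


Knudsen number Kn = lambda / L
Kn = 8324.3 / 209
Kn = 39.8292

39.8292


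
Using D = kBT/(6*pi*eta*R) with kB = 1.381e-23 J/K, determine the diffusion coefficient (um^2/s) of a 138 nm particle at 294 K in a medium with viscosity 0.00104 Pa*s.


Radius R = 138/2 = 69 nm = 6.9e-08 m
D = kB*T / (6*pi*eta*R)
D = 1.381e-23 * 294 / (6 * pi * 0.00104 * 6.9e-08)
D = 3.00163e-12 m^2/s = 3.002 um^2/s

3.002


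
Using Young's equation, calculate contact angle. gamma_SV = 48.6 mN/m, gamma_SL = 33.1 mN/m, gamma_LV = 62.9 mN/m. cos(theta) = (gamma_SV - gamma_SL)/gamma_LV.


cos(theta) = (gamma_SV - gamma_SL) / gamma_LV
cos(theta) = (48.6 - 33.1) / 62.9
cos(theta) = 0.246423
theta = arccos(0.246423) = 75.73 degrees

75.73


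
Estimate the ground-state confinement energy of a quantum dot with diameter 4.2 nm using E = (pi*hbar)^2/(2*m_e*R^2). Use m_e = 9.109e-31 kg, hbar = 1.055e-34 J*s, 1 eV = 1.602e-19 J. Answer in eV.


Radius R = 4.2/2 = 2.1 nm = 2.1e-09 m
E = (pi * 1.055e-34)^2 / (2 * 9.109e-31 * (2.1e-09)^2)
E(J) = 1.3673e-20
E = E(J) / 1.602e-19 = 0.0853 eV

0.0853


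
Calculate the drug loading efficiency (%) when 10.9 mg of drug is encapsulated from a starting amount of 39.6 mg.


Drug loading efficiency = (drug loaded / drug initial) * 100
DLE = 10.9 / 39.6 * 100
DLE = 0.2753 * 100
DLE = 27.53%

27.53


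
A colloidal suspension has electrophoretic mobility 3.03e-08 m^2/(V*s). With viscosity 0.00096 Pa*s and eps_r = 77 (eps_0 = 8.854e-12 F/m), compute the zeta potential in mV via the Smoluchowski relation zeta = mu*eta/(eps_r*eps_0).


Smoluchowski equation: zeta = mu * eta / (eps_r * eps_0)
zeta = 3.03e-08 * 0.00096 / (77 * 8.854e-12)
zeta = 0.042666 V = 42.67 mV

42.67


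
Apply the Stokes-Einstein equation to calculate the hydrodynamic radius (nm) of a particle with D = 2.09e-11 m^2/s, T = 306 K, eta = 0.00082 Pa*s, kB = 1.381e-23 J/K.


Stokes-Einstein: R = kB*T / (6*pi*eta*D)
R = 1.381e-23 * 306 / (6 * pi * 0.00082 * 2.09e-11)
R = 1.30814e-08 m = 13.08 nm

13.08


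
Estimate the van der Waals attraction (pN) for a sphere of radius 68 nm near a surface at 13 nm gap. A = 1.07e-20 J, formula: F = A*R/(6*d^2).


Convert to SI: R = 68 nm = 6.8e-08 m, d = 13 nm = 1.3e-08 m
F = A * R / (6 * d^2)
F = 1.07e-20 * 6.8e-08 / (6 * (1.3e-08)^2)
F = 7.17554e-13 N = 0.718 pN

0.718


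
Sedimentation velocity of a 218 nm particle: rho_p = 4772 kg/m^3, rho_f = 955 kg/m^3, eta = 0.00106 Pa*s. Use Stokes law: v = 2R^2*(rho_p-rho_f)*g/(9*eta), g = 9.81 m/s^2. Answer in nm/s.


Radius R = 218/2 nm = 1.09e-07 m
Density difference = 4772 - 955 = 3817 kg/m^3
v = 2 * R^2 * (rho_p - rho_f) * g / (9 * eta)
v = 2 * (1.09e-07)^2 * 3817 * 9.81 / (9 * 0.00106)
v = 9.32665e-08 m/s = 93.2665 nm/s

93.2665


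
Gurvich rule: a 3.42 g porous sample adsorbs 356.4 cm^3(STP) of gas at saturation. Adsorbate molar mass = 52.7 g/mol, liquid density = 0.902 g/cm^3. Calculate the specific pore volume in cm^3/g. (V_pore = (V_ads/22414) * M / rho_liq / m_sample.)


Moles adsorbed n = V_ads / 22414 = 356.4 / 22414 = 1.590078e-02 mol
Liquid volume V_liq = n * M / rho_liq = 1.590078e-02 * 52.7 / 0.902 = 0.92901 cm^3
Specific pore volume V_pore = V_liq / m_sample = 0.92901 / 3.42
V_pore = 0.2716 cm^3/g

0.2716


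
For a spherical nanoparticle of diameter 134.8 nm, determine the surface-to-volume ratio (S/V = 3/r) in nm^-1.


Radius r = 134.8/2 = 67.4 nm
S/V = 3 / r = 3 / 67.4
S/V = 0.0445 nm^-1

0.0445


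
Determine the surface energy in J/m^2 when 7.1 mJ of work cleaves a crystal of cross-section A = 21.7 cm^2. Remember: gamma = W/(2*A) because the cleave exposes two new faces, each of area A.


Convert: A = 21.7 cm^2 = 0.00217 m^2, W = 7.1 mJ = 0.0071 J
Cleaving exposes two faces of area A, so total new surface = 2*A and gamma = W / (2*A)
gamma = 0.0071 / (2 * 0.00217)
gamma = 1.636 J/m^2

1.636


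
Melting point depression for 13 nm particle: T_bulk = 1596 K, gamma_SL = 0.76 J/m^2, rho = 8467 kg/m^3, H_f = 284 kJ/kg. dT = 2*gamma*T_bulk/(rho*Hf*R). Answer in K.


Radius R = 13/2 = 6.5 nm = 6.5e-09 m
Convert H_f = 284 kJ/kg = 284000 J/kg
dT = 2 * gamma_SL * T_bulk / (rho * H_f * R)
dT = 2 * 0.76 * 1596 / (8467 * 284000 * 6.5e-09)
dT = 155.2 K

155.2


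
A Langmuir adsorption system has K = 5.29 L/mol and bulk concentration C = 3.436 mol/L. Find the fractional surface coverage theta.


Langmuir isotherm: theta = K*C / (1 + K*C)
K*C = 5.29 * 3.436 = 18.17644
theta = 18.17644 / (1 + 18.17644) = 18.17644 / 19.17644
theta = 0.9479

0.9479


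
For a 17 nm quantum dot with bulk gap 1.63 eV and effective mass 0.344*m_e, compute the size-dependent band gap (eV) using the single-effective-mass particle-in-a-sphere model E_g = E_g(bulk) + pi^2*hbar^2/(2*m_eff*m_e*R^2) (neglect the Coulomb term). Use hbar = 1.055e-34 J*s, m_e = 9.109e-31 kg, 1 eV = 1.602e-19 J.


Radius R = 17/2 nm = 8.5e-09 m
Confinement energy dE = pi^2 * hbar^2 / (2 * m_eff * m_e * R^2)
dE = pi^2 * (1.055e-34)^2 / (2 * 0.344 * 9.109e-31 * (8.5e-09)^2) J, divided by 1.602e-19 J/eV
dE = 0.0151 eV
Total band gap = E_g(bulk) + dE = 1.63 + 0.0151 = 1.6451 eV

1.6451


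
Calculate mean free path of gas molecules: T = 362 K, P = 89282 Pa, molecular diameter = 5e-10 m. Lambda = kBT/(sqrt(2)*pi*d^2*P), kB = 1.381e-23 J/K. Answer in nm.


Mean free path: lambda = kB*T / (sqrt(2) * pi * d^2 * P)
lambda = 1.381e-23 * 362 / (sqrt(2) * pi * (5e-10)^2 * 89282)
lambda = 5.04119e-08 m
lambda = 50.41 nm

50.41


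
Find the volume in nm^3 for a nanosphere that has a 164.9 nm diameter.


Radius r = 164.9/2 = 82.45 nm
Volume V = (4/3) * pi * r^3
V = (4/3) * pi * (82.45)^3
V = 2347797.25 nm^3

2347797.25


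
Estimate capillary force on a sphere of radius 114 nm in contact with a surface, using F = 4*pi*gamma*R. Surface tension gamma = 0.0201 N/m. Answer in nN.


Convert radius: R = 114 nm = 1.14e-07 m
F = 4 * pi * gamma * R
F = 4 * pi * 0.0201 * 1.14e-07
F = 2.87946e-08 N = 28.7946 nN

28.7946


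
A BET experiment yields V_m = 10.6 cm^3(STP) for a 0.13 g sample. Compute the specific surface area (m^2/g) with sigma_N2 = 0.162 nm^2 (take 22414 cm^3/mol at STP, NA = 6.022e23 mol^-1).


Number of moles in monolayer = V_m / 22414 = 10.6 / 22414 = 0.00047292
Number of molecules = moles * NA = 0.00047292 * 6.022e23
SA = molecules * sigma / mass
SA = (10.6 / 22414) * 6.022e23 * 0.162e-18 / 0.13
SA = 354.9 m^2/g

354.9
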